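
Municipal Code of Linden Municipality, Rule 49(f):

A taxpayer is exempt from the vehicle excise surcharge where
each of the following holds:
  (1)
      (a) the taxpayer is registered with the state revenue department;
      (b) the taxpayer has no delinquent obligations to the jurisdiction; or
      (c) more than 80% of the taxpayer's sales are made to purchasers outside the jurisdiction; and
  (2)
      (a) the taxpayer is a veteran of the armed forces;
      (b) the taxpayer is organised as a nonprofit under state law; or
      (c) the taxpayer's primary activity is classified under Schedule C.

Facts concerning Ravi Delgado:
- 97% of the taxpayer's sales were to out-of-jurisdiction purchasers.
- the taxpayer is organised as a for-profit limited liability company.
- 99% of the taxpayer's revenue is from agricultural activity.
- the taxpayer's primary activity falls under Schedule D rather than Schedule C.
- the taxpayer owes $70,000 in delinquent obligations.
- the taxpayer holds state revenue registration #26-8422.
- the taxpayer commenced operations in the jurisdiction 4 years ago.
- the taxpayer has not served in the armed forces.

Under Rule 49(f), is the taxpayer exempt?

No — not exempt.

(a) state-registered — holds.
(b) no delinquency — not satisfied.
(c) >80% out-of-jur. sales — holds.
So (1) is satisfied (T OR F OR T).
(a) veteran — not met.
(b) nonprofit — not met.
(c) Schedule C activity — fails.
So (2) is not satisfied (F OR F OR F).
Overall = T AND F = false.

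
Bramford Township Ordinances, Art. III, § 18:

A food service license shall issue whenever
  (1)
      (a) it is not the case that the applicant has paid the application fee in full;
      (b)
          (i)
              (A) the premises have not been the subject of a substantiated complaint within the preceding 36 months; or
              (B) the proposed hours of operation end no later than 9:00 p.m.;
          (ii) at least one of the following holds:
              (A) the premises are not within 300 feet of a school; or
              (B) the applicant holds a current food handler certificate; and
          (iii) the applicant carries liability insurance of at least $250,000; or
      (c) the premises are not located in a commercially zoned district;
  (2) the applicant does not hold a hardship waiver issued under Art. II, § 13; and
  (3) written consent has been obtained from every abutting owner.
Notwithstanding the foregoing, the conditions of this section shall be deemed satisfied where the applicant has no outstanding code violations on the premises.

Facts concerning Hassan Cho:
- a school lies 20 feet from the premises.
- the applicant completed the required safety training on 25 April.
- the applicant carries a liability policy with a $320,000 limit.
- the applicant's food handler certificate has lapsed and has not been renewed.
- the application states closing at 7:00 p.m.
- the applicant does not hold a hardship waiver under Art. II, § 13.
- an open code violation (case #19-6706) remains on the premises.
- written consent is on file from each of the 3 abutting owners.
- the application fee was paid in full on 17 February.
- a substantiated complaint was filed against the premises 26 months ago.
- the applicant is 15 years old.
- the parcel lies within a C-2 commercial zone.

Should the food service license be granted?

(a) not (fee paid) — not met.
(A) no complaint in 36 mo. — not satisfied.
(B) closes by 9 p.m. — met.
So (i) is satisfied (F OR T).
(A) ≥300 ft from school — not met.
(B) food handler cert. — fails.
(ii) = F OR F = false.
(iii) insurance ≥ $250,000 — met.
So (b) is not satisfied (T AND F AND T).
(c) not (commercially zoned) — not satisfied.
(1): F OR F OR F → false.
(2) not (hardship waiver) — satisfied.
(3) all abutters consent — met.
So Overall is not satisfied (F AND T AND T).
Exception (no code violations) — not satisfied.
Result: main false OR exception false → false.

No — denied.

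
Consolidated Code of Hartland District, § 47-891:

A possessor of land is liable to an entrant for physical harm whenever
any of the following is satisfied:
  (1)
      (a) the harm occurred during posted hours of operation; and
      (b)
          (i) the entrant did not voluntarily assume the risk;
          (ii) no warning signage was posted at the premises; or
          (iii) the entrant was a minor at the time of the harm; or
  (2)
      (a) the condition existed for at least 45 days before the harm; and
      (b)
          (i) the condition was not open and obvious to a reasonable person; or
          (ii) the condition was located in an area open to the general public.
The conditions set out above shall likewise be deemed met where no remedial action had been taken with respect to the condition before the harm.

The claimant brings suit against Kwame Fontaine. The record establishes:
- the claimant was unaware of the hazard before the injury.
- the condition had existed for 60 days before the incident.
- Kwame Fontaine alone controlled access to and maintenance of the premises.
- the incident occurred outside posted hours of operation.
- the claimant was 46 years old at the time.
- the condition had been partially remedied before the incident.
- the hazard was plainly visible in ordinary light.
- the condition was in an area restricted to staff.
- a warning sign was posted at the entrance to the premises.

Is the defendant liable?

(a) during posted hours — fails.
(i) no assumed risk — met.
(ii) no signage posted — fails.
(iii) entrant a minor — not met.
(b) = T OR F OR F = true.
(1) = F AND T = false.
(a) condition ≥45 days old — met.
(i) not open/obvious — not satisfied.
(ii) public area — fails.
(b) = F OR F = false.
So (2) is not satisfied (T AND F).
So Overall is not satisfied (F OR F).
Exception (no remedial action) — not satisfied.
Result: main false OR exception false → false.

No — not liable.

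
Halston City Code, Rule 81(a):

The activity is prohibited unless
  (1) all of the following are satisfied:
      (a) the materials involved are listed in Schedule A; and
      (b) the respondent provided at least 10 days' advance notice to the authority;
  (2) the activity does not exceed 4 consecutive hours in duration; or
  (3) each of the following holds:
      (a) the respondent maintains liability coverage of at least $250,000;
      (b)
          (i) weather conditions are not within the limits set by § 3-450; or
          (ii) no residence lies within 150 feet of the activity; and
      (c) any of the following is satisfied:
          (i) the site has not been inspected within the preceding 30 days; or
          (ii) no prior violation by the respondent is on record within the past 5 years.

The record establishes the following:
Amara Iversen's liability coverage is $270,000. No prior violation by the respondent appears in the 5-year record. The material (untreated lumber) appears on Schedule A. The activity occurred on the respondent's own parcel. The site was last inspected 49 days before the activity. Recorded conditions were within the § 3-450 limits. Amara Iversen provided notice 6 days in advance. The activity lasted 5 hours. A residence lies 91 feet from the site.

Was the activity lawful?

No — unlawful.

(a) Schedule A material — satisfied.
(b) ≥10 days' notice — fails.
So (1) is not satisfied (T AND F).
(2) ≤ 4 hrs duration — fails.
(a) coverage ≥ $250,000 — satisfied.
(i) not (weather ok) — not met.
(ii) no residence in 150 ft — not met.
(b) = F OR F = false.
(i) not (site inspected) — satisfied.
(ii) no prior violation — holds.
So (c) is satisfied (T OR T).
(3): T AND F AND T → false.
So Overall is not satisfied (F OR F OR F).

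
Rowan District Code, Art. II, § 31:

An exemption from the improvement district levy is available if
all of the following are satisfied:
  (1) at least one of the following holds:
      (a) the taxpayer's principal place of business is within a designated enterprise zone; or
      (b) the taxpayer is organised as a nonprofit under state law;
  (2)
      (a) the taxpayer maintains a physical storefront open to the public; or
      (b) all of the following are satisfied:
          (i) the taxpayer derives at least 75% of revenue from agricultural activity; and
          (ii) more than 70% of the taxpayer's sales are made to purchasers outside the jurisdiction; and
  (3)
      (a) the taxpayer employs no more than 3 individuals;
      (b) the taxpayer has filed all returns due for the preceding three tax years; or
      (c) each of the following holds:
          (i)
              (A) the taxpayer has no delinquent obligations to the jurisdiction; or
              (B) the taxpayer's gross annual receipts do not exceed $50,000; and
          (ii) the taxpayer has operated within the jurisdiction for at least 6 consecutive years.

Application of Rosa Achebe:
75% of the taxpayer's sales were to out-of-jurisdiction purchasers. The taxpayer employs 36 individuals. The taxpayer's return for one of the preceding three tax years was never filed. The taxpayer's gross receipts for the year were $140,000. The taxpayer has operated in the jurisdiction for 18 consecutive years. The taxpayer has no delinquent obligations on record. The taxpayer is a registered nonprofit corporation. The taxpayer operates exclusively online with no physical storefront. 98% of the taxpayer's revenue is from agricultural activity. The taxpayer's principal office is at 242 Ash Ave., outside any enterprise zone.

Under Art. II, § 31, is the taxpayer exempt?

(a) in enterprise zone — fails.
(b) nonprofit — holds.
(1): F OR T → true.
(a) has storefront — fails.
(i) ≥75% agricultural — holds.
(ii) >70% out-of-jur. sales — met.
(b) = T AND T = true.
(2): F OR T → true.
(a) ≤ 3 employees — not satisfied.
(b) returns current — not met.
(A) no delinquency — holds.
(B) receipts ≤ $50,000 — fails.
(i) = T OR F = true.
(ii) ≥ 6 yrs in jurisdiction — satisfied.
(c): T AND T → true.
(3) = F OR F OR T = true.
So Overall is satisfied (T AND T AND T).

Yes — exempt.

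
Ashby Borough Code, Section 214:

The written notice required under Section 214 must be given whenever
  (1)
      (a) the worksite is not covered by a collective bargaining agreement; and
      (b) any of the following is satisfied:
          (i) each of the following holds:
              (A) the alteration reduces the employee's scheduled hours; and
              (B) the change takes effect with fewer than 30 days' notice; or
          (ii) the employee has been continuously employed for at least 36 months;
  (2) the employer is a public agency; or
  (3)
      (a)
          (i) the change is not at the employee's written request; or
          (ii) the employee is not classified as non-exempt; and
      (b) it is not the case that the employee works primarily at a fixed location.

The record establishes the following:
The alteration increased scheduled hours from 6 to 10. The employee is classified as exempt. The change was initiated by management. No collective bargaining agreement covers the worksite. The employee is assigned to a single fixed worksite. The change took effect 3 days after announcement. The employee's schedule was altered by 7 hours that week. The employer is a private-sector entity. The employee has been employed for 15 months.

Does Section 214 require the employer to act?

(a) no CBA — holds.
(A) hours reduced — fails.
(B) < 30 days' notice — satisfied.
(i) = F AND T = false.
(ii) tenure ≥ 36 mo. — not met.
(b): F OR F → false.
(1) = T AND F = false.
(2) public agency — fails.
(i) not employee-requested — satisfied.
(ii) not (non-exempt) — holds.
So (a) is satisfied (T OR T).
(b) not (fixed location) — not satisfied.
(3) = T AND F = false.
So Overall is not satisfied (F OR F OR F).

No — not required.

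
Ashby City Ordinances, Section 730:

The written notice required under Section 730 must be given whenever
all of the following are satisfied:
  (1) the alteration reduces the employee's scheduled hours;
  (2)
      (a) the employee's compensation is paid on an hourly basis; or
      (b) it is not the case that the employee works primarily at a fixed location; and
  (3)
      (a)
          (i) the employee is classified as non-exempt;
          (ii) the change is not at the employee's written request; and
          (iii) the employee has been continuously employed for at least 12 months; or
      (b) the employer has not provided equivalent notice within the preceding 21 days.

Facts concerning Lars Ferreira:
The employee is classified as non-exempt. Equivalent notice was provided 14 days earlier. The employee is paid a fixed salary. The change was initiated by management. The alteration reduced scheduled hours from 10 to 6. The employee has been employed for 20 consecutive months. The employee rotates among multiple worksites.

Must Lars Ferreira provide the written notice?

(1) hours reduced — met.
(a) hourly-paid — not satisfied.
(b) not (fixed location) — satisfied.
(2) = F OR T = true.
(i) non-exempt — met.
(ii) not employee-requested — holds.
(iii) tenure ≥ 12 mo. — holds.
So (a) is satisfied (T AND T AND T).
(b) no recent notice — not met.
So (3) is satisfied (T OR F).
So Overall is satisfied (T AND T AND T).

Yes — required.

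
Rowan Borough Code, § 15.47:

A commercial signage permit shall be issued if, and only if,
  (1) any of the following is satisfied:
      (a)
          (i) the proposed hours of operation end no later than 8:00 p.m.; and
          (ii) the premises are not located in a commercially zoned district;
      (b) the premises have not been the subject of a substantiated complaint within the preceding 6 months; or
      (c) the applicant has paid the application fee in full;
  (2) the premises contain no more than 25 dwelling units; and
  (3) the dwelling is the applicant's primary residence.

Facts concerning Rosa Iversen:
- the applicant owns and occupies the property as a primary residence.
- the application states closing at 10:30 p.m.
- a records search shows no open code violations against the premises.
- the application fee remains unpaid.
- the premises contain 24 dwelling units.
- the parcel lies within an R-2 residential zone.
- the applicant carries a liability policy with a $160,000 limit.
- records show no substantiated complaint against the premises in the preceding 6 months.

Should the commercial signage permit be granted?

Yes — granted.

(i) closes by 8 p.m. — fails.
(ii) not (commercially zoned) — met.
So (a) is not satisfied (F AND T).
(b) no complaint in 6 mo. — holds.
(c) fee paid — fails.
(1) = F OR T OR F = true.
(2) ≤ 25 units — satisfied.
(3) primary residence — satisfied.
So Overall is satisfied (T AND T AND T).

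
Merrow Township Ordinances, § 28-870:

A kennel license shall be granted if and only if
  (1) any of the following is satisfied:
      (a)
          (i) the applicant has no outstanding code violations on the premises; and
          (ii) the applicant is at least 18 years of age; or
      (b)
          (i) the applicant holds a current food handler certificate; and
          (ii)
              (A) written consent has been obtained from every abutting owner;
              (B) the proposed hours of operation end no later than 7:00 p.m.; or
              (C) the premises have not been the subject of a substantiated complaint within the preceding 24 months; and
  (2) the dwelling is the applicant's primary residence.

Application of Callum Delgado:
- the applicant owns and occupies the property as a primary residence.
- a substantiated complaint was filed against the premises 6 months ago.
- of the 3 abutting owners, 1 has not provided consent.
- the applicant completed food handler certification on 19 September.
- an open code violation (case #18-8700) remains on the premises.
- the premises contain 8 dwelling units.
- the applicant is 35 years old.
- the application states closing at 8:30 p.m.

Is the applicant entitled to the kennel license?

No — denied.

(i) no code violations — not satisfied.
(ii) age ≥ 18 — holds.
(a) = F AND T = false.
(i) food handler cert. — holds.
(A) all abutters consent — fails.
(B) closes by 7 p.m. — not met.
(C) no complaint in 24 mo. — fails.
(ii) = F OR F OR F = false.
(b) = T AND F = false.
So (1) is not satisfied (F OR F).
(2) primary residence — satisfied.
So Overall is not satisfied (F AND T).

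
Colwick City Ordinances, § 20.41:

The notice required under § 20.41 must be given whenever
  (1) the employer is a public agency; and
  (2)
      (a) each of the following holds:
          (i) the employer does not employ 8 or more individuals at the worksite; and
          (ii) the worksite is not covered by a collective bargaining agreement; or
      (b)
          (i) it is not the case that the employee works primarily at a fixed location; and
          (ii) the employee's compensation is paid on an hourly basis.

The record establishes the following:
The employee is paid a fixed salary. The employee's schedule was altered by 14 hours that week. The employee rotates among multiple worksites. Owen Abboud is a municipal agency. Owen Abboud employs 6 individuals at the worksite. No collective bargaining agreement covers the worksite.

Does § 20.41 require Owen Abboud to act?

Yes — required.

(1) public agency — met.
(i) not (≥ 8 at site) — holds.
(ii) no CBA — holds.
(a) = T AND T = true.
(i) not (fixed location) — met.
(ii) hourly-paid — not satisfied.
(b): T AND F → false.
So (2) is satisfied (T OR F).
Overall = T AND T = true.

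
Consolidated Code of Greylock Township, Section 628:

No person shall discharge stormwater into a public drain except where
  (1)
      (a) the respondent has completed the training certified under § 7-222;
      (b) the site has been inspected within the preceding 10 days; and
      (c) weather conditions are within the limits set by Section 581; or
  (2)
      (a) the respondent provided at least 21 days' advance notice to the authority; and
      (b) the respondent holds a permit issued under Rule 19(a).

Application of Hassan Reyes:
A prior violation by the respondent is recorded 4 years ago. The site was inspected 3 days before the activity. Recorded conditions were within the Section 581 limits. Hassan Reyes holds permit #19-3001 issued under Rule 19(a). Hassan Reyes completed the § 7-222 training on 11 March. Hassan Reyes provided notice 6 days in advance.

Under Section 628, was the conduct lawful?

(a) training certified — met.
(b) site inspected — met.
(c) weather ok — satisfied.
So (1) is satisfied (T AND T AND T).
(a) ≥21 days' notice — not satisfied.
(b) holds permit — satisfied.
So (2) is not satisfied (F AND T).
So Overall is satisfied (T OR F).

Yes — lawful.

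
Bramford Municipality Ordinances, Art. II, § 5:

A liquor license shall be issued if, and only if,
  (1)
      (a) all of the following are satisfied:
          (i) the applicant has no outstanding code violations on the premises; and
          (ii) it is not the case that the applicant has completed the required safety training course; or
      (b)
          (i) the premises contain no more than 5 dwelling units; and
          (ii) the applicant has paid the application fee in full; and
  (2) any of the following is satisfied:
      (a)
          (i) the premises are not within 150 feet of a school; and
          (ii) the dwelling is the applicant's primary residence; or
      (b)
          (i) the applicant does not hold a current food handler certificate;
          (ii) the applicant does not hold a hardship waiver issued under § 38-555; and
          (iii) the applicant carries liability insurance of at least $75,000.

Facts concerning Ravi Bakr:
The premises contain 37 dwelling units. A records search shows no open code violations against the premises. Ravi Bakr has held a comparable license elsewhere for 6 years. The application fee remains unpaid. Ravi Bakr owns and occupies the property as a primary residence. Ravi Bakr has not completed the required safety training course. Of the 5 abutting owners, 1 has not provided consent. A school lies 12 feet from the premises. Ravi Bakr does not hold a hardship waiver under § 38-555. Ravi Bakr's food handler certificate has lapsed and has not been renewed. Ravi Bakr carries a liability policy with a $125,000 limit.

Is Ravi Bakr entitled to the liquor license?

(i) no code violations — satisfied.
(ii) not (safety training) — satisfied.
(a): T AND T → true.
(i) ≤ 5 units — not met.
(ii) fee paid — not met.
So (b) is not satisfied (F AND F).
So (1) is satisfied (T OR F).
(i) ≥150 ft from school — fails.
(ii) primary residence — holds.
(a) = F AND T = false.
(i) not (food handler cert.) — met.
(ii) not (hardship waiver) — met.
(iii) insurance ≥ $75,000 — holds.
So (b) is satisfied (T AND T AND T).
(2): F OR T → true.
So Overall is satisfied (T AND T).

Yes — granted.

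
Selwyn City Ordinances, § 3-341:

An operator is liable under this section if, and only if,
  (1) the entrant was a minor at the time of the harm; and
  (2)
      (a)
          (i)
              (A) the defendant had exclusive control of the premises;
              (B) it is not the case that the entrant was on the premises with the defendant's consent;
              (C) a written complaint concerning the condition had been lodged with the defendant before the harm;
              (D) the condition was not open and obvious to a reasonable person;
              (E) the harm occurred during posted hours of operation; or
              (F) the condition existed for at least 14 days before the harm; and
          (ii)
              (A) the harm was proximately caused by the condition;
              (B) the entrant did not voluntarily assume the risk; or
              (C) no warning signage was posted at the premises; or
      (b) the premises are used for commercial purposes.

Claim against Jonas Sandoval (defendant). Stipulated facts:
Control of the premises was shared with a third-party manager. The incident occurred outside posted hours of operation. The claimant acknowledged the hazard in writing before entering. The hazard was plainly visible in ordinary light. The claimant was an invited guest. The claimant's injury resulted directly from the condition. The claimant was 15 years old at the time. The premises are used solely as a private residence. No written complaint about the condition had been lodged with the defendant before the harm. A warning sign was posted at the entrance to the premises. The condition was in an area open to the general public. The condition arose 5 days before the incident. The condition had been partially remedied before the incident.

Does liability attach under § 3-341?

No — not liable.

(1) entrant a minor — holds.
(A) exclusive control — not satisfied.
(B) not (consent to enter) — fails.
(C) complaint lodged — not satisfied.
(D) not open/obvious — fails.
(E) during posted hours — not met.
(F) condition ≥14 days old — not satisfied.
(i): F OR F OR F OR F OR F OR F → false.
(A) proximate cause — satisfied.
(B) no assumed risk — not satisfied.
(C) no signage posted — fails.
(ii): T OR F OR F → true.
(a) = F AND T = false.
(b) commercial use — fails.
(2): F OR F → false.
So Overall is not satisfied (T AND F).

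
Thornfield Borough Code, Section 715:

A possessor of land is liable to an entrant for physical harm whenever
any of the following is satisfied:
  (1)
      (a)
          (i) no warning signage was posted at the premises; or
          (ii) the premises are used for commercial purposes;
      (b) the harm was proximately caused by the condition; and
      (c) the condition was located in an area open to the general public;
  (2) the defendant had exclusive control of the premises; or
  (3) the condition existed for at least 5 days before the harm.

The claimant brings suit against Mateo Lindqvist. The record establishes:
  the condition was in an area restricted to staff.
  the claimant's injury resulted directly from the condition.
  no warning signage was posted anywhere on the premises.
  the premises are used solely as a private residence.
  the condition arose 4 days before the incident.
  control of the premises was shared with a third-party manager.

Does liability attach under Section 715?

(i) no signage posted — met.
(ii) commercial use — fails.
(a): T OR F → true.
(b) proximate cause — satisfied.
(c) public area — not met.
(1) = T AND T AND F = false.
(2) exclusive control — not satisfied.
(3) condition ≥5 days old — fails.
Overall = F OR F OR F = false.

No — not liable.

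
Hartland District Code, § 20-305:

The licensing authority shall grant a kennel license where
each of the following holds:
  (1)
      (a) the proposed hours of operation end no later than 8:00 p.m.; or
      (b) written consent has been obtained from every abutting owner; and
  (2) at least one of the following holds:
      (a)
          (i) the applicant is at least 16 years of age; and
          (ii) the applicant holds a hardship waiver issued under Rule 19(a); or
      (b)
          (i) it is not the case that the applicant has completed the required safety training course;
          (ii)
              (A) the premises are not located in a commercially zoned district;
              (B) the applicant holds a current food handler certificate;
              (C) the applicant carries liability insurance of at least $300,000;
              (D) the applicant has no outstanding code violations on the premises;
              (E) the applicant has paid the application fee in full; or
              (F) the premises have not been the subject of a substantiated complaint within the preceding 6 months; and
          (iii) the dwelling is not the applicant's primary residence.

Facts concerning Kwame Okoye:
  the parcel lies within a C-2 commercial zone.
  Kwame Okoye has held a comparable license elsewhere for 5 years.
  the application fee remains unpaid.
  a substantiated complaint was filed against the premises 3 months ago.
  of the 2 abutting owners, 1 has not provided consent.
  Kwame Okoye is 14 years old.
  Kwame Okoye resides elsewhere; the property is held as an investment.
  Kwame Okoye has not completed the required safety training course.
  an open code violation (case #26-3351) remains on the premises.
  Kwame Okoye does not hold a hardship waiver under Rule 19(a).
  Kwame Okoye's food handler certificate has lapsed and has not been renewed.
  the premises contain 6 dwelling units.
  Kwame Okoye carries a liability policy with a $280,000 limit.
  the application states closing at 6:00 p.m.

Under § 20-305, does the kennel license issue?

No — denied.

(a) closes by 8 p.m. — holds.
(b) all abutters consent — not met.
(1): T OR F → true.
(i) age ≥ 16 — fails.
(ii) hardship waiver — not satisfied.
So (a) is not satisfied (F AND F).
(i) not (safety training) — holds.
(A) not (commercially zoned) — not met.
(B) food handler cert. — fails.
(C) insurance ≥ $300,000 — not satisfied.
(D) no code violations — not satisfied.
(E) fee paid — not satisfied.
(F) no complaint in 6 mo. — not met.
So (ii) is not satisfied (F OR F OR F OR F OR F OR F).
(iii) not (primary residence) — satisfied.
(b) = T AND F AND T = false.
(2) = F OR F = false.
Overall = T AND F = false.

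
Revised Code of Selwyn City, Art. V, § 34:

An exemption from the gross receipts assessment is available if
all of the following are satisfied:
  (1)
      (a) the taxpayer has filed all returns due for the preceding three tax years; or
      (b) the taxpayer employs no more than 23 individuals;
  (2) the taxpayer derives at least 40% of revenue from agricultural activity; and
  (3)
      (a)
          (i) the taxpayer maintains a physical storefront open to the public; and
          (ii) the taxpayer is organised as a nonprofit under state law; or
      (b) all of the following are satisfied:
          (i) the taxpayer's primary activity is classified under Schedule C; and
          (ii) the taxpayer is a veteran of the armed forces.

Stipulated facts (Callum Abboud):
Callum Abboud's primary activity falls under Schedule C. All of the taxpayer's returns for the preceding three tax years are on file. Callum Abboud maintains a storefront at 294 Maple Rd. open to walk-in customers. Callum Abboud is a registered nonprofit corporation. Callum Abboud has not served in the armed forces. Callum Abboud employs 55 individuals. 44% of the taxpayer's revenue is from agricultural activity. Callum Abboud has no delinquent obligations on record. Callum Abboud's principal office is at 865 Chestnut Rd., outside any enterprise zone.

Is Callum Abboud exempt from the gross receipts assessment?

Yes — exempt.

(a) returns current — met.
(b) ≤ 23 employees — not met.
So (1) is satisfied (T OR F).
(2) ≥40% agricultural — met.
(i) has storefront — satisfied.
(ii) nonprofit — satisfied.
So (a) is satisfied (T AND T).
(i) Schedule C activity — holds.
(ii) veteran — not met.
So (b) is not satisfied (T AND F).
So (3) is satisfied (T OR F).
So Overall is satisfied (T AND T AND T).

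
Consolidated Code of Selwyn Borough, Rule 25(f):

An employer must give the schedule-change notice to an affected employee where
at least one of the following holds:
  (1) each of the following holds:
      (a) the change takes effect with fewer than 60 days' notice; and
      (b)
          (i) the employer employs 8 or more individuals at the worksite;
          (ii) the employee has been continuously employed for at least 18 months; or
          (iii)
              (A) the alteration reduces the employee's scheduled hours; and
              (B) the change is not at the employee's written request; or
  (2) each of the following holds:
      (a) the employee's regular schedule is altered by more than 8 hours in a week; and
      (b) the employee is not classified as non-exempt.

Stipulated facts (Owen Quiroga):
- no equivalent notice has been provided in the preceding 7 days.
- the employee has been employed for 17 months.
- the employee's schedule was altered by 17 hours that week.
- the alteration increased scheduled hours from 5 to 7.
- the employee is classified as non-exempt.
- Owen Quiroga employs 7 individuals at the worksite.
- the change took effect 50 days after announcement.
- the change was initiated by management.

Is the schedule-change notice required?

(a) < 60 days' notice — satisfied.
(i) ≥ 8 at site — not met.
(ii) tenure ≥ 18 mo. — not met.
(A) hours reduced — not satisfied.
(B) not employee-requested — holds.
(iii) = F AND T = false.
(b) = F OR F OR F = false.
So (1) is not satisfied (T AND F).
(a) schedule shift > 8h — met.
(b) not (non-exempt) — not met.
So (2) is not satisfied (T AND F).
So Overall is not satisfied (F OR F).

No — not required.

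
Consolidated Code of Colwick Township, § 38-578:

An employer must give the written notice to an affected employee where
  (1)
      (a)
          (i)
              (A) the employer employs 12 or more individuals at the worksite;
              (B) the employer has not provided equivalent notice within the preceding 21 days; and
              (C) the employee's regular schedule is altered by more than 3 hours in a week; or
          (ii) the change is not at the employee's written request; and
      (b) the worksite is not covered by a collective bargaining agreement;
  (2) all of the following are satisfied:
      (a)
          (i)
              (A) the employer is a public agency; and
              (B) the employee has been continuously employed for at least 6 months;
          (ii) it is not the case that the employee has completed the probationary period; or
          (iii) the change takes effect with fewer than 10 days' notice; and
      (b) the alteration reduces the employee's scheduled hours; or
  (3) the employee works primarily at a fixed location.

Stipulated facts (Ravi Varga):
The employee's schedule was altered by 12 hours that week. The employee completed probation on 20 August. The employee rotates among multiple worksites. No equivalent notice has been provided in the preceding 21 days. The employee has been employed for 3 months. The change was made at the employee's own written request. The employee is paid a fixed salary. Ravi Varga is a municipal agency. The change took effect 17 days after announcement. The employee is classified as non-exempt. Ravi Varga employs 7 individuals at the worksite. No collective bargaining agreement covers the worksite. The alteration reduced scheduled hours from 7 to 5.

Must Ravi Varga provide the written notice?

(A) ≥ 12 at site — fails.
(B) no recent notice — met.
(C) schedule shift > 3h — satisfied.
So (i) is not satisfied (F AND T AND T).
(ii) not employee-requested — fails.
(a) = F OR F = false.
(b) no CBA — holds.
(1) = F AND T = false.
(A) public agency — satisfied.
(B) tenure ≥ 6 mo. — not met.
(i): T AND F → false.
(ii) not (past probation) — not satisfied.
(iii) < 10 days' notice — not satisfied.
(a) = F OR F OR F = false.
(b) hours reduced — met.
(2) = F AND T = false.
(3) fixed location — fails.
Overall: F OR F OR F → false.

No — not required.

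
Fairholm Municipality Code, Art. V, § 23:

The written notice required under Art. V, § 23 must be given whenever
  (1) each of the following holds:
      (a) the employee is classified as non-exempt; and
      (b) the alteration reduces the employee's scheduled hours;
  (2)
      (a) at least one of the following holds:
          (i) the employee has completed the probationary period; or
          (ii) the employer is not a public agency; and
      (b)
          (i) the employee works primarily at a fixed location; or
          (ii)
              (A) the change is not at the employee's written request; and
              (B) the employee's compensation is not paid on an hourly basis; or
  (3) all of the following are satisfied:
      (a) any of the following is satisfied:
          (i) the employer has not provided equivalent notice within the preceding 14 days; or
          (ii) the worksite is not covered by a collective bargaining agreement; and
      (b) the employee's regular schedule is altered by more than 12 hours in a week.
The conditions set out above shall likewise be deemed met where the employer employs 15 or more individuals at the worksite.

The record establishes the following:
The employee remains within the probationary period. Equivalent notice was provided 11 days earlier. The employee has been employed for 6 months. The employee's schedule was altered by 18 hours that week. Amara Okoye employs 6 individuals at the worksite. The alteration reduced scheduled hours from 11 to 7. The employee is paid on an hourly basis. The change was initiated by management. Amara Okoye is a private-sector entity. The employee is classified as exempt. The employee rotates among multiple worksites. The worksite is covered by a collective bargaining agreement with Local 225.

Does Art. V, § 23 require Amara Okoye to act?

(a) non-exempt — fails.
(b) hours reduced — satisfied.
(1) = F AND T = false.
(i) past probation — not satisfied.
(ii) not (public agency) — met.
(a) = F OR T = true.
(i) fixed location — fails.
(A) not employee-requested — satisfied.
(B) not (hourly-paid) — not satisfied.
(ii): T AND F → false.
So (b) is not satisfied (F OR F).
So (2) is not satisfied (T AND F).
(i) no recent notice — fails.
(ii) no CBA — not satisfied.
So (a) is not satisfied (F OR F).
(b) schedule shift > 12h — holds.
(3): F AND T → false.
Overall = F OR F OR F = false.
Exception (≥ 15 at site) — not satisfied.
Result: main false OR exception false → false.

No — not required.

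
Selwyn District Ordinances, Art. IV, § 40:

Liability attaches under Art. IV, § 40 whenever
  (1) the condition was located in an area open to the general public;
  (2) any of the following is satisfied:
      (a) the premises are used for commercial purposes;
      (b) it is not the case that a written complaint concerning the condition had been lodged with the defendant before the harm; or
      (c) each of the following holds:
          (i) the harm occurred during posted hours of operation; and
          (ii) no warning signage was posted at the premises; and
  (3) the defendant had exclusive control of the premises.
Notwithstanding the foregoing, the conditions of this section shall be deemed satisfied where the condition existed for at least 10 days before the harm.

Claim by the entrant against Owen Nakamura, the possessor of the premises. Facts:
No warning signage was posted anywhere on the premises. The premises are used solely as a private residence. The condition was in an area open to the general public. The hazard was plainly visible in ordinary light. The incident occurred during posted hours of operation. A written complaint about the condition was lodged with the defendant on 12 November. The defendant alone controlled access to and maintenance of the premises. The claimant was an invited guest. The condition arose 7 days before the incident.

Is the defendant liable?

(1) public area — holds.
(a) commercial use — fails.
(b) not (complaint lodged) — not satisfied.
(i) during posted hours — satisfied.
(ii) no signage posted — holds.
(c): T AND T → true.
(2): F OR F OR T → true.
(3) exclusive control — met.
Overall = T AND T AND T = true.
Exception (condition ≥10 days old) — not satisfied.
Result: main true OR exception false → true.

Yes — liable.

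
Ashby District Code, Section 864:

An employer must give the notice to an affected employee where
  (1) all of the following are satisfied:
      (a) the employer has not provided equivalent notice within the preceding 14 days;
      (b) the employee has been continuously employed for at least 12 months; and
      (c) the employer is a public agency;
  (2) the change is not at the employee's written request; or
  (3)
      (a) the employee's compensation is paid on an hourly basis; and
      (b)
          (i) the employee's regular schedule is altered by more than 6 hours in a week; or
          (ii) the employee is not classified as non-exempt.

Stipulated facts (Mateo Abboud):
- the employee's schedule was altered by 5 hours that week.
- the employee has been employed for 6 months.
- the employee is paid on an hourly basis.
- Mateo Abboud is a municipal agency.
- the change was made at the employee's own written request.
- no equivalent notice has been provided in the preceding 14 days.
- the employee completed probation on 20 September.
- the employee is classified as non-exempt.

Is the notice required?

No — not required.

(a) no recent notice — holds.
(b) tenure ≥ 12 mo. — fails.
(c) public agency — holds.
(1): T AND F AND T → false.
(2) not employee-requested — not satisfied.
(a) hourly-paid — met.
(i) schedule shift > 6h — not met.
(ii) not (non-exempt) — not satisfied.
(b) = F OR F = false.
So (3) is not satisfied (T AND F).
Overall: F OR F OR F → false.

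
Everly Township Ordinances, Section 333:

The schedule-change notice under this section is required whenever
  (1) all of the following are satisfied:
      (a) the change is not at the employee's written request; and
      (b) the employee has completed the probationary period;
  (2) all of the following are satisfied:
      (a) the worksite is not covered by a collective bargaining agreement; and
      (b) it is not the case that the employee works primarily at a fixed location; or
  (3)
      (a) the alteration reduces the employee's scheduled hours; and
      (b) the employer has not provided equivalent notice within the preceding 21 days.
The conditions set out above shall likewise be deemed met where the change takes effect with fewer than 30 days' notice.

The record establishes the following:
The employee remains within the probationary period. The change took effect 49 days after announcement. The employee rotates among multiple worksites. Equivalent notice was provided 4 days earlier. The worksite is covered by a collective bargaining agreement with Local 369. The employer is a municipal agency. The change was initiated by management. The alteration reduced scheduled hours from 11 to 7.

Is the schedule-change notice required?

(a) not employee-requested — met.
(b) past probation — not satisfied.
(1): T AND F → false.
(a) no CBA — not met.
(b) not (fixed location) — satisfied.
(2): F AND T → false.
(a) hours reduced — holds.
(b) no recent notice — not satisfied.
(3) = T AND F = false.
Overall: F OR F OR F → false.
Exception (< 30 days' notice) — not satisfied.
Result: main false OR exception false → false.

No — not required.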